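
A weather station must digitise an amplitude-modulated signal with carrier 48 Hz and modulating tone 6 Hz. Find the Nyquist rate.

AM sidebands sit at fc ± fm = 42 Hz and 54 Hz.
Highest-frequency component: 54 Hz.
Nyquist rate = 2 × 54 Hz = 108 Hz.

108 Hz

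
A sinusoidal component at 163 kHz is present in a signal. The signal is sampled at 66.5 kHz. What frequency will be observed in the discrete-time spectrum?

163 kHz mod fs = 30 kHz.
30 kHz ≤ fs/2 = 33.25 kHz, appears at 30 kHz.

30 kHz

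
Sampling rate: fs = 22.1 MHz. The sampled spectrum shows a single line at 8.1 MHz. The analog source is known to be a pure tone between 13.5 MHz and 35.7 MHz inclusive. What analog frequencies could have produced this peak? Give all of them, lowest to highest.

14 MHz, 30.2 MHz

Frequencies that alias to 8.1 MHz are k·fs ± 8.1 MHz for integer k ≥ 0.
k=0: 8.1 MHz.
k=1: 14 MHz, 30.2 MHz.
k=2: 36.1 MHz, 52.3 MHz.
Within [13.5 MHz, 35.7 MHz]: 14 MHz, 30.2 MHz.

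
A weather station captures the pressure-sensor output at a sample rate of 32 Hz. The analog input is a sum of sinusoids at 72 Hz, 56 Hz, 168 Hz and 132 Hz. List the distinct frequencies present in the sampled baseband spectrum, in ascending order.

fs/2 = 16 Hz.
72 Hz mod fs = 8 Hz.
8 Hz ≤ fs/2 = 16 Hz, appears at 8 Hz.
56 Hz mod fs = 24 Hz.
24 Hz > fs/2 = 16 Hz, folds to fs − 24 Hz = 8 Hz.
168 Hz mod fs = 8 Hz.
8 Hz ≤ fs/2 = 16 Hz, appears at 8 Hz.
132 Hz mod fs = 4 Hz.
4 Hz ≤ fs/2 = 16 Hz, appears at 4 Hz.
Distinct values: {4 Hz, 8 Hz}.

4 Hz, 8 Hz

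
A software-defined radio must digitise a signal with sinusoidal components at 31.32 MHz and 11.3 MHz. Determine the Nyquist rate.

Highest-frequency component: 31.32 MHz.
Nyquist rate = 2 × 31.32 MHz = 62.64 MHz.

62.64 MHz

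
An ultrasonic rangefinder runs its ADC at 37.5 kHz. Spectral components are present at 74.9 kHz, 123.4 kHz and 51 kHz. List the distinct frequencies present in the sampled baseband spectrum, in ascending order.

fs/2 = 18.75 kHz.
74.9 kHz mod fs = 37.4 kHz.
37.4 kHz > fs/2 = 18.75 kHz, folds to fs − 37.4 kHz = 0.1 kHz.
123.4 kHz mod fs = 10.9 kHz.
10.9 kHz ≤ fs/2 = 18.75 kHz, appears at 10.9 kHz.
51 kHz mod fs = 13.5 kHz.
13.5 kHz ≤ fs/2 = 18.75 kHz, appears at 13.5 kHz.
Distinct values: {0.1 kHz, 10.9 kHz, 13.5 kHz}.

0.1 kHz, 10.9 kHz, 13.5 kHz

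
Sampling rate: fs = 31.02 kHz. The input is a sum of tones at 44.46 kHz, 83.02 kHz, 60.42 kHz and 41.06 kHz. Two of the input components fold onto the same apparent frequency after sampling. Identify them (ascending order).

fs/2 = 15.51 kHz.
44.46 kHz mod fs = 13.44 kHz.
13.44 kHz ≤ fs/2 = 15.51 kHz, appears at 13.44 kHz.
83.02 kHz mod fs = 20.98 kHz.
20.98 kHz > fs/2 = 15.51 kHz, folds to fs − 20.98 kHz = 10.04 kHz.
60.42 kHz mod fs = 29.4 kHz.
29.4 kHz > fs/2 = 15.51 kHz, folds to fs − 29.4 kHz = 1.62 kHz.
41.06 kHz mod fs = 10.04 kHz.
10.04 kHz ≤ fs/2 = 15.51 kHz, appears at 10.04 kHz.
41.06 kHz and 83.02 kHz both map to 10.04 kHz.

41.06 kHz, 83.02 kHz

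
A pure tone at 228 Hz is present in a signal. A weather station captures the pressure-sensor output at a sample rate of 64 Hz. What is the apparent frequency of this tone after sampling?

228 Hz mod fs = 36 Hz.
36 Hz > fs/2 = 32 Hz, folds to fs − 36 Hz = 28 Hz.

28 Hz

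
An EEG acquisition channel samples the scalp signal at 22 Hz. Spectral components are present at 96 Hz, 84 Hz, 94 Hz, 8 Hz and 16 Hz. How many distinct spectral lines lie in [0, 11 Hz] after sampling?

3

fs/2 = 11 Hz.
96 Hz mod fs = 8 Hz.
8 Hz ≤ fs/2 = 11 Hz, appears at 8 Hz.
84 Hz mod fs = 18 Hz.
18 Hz > fs/2 = 11 Hz, folds to fs − 18 Hz = 4 Hz.
94 Hz mod fs = 6 Hz.
6 Hz ≤ fs/2 = 11 Hz, appears at 6 Hz.
8 Hz ≤ fs/2 = 11 Hz, passes unchanged.
16 Hz > fs/2 = 11 Hz, folds to fs − 16 Hz = 6 Hz.
Distinct values: {4 Hz, 6 Hz, 8 Hz} → 3.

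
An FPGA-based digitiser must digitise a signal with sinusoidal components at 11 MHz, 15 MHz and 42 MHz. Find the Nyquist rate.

84 MHz

Highest-frequency component: 42 MHz.
Nyquist rate = 2 × 42 MHz = 84 MHz.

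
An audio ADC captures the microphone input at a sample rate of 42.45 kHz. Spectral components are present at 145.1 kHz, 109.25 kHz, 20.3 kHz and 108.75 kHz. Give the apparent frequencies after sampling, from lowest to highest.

17.75 kHz, 18.1 kHz, 18.6 kHz, 20.3 kHz

fs/2 = 21.225 kHz.
145.1 kHz mod fs = 17.75 kHz.
17.75 kHz ≤ fs/2 = 21.225 kHz, appears at 17.75 kHz.
109.25 kHz mod fs = 24.35 kHz.
24.35 kHz > fs/2 = 21.225 kHz, folds to fs − 24.35 kHz = 18.1 kHz.
20.3 kHz ≤ fs/2 = 21.225 kHz, passes unchanged.
108.75 kHz mod fs = 23.85 kHz.
23.85 kHz > fs/2 = 21.225 kHz, folds to fs − 23.85 kHz = 18.6 kHz.
Distinct values: {17.75 kHz, 18.1 kHz, 18.6 kHz, 20.3 kHz}.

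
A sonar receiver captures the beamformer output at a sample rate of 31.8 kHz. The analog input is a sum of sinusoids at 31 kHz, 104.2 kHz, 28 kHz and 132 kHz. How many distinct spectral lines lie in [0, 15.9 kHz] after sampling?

4

fs/2 = 15.9 kHz.
31 kHz > fs/2 = 15.9 kHz, folds to fs − 31 kHz = 0.8 kHz.
104.2 kHz mod fs = 8.8 kHz.
8.8 kHz ≤ fs/2 = 15.9 kHz, appears at 8.8 kHz.
28 kHz > fs/2 = 15.9 kHz, folds to fs − 28 kHz = 3.8 kHz.
132 kHz mod fs = 4.8 kHz.
4.8 kHz ≤ fs/2 = 15.9 kHz, appears at 4.8 kHz.
Distinct values: {0.8 kHz, 3.8 kHz, 4.8 kHz, 8.8 kHz} → 4.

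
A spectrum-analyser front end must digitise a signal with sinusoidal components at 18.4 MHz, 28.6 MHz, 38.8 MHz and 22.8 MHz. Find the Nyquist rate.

Highest-frequency component: 38.8 MHz.
Nyquist rate = 2 × 38.8 MHz = 77.6 MHz.

77.6 MHz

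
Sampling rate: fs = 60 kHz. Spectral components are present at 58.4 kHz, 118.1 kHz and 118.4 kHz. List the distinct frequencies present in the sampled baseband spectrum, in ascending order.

1.6 kHz, 1.9 kHz

fs/2 = 30 kHz.
58.4 kHz > fs/2 = 30 kHz, folds to fs − 58.4 kHz = 1.6 kHz.
118.1 kHz mod fs = 58.1 kHz.
58.1 kHz > fs/2 = 30 kHz, folds to fs − 58.1 kHz = 1.9 kHz.
118.4 kHz mod fs = 58.4 kHz.
58.4 kHz > fs/2 = 30 kHz, folds to fs − 58.4 kHz = 1.6 kHz.
Distinct values: {1.6 kHz, 1.9 kHz}.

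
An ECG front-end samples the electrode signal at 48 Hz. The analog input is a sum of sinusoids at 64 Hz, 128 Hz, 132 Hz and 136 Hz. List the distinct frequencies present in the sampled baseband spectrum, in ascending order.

8 Hz, 12 Hz, 16 Hz

fs/2 = 24 Hz.
64 Hz mod fs = 16 Hz.
16 Hz ≤ fs/2 = 24 Hz, appears at 16 Hz.
128 Hz mod fs = 32 Hz.
32 Hz > fs/2 = 24 Hz, folds to fs − 32 Hz = 16 Hz.
132 Hz mod fs = 36 Hz.
36 Hz > fs/2 = 24 Hz, folds to fs − 36 Hz = 12 Hz.
136 Hz mod fs = 40 Hz.
40 Hz > fs/2 = 24 Hz, folds to fs − 40 Hz = 8 Hz.
Distinct values: {8 Hz, 12 Hz, 16 Hz}.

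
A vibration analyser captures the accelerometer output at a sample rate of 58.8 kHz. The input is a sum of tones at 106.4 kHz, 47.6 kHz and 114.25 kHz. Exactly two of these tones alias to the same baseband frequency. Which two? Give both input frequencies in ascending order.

fs/2 = 29.4 kHz.
106.4 kHz mod fs = 47.6 kHz.
47.6 kHz > fs/2 = 29.4 kHz, folds to fs − 47.6 kHz = 11.2 kHz.
47.6 kHz > fs/2 = 29.4 kHz, folds to fs − 47.6 kHz = 11.2 kHz.
114.25 kHz mod fs = 55.45 kHz.
55.45 kHz > fs/2 = 29.4 kHz, folds to fs − 55.45 kHz = 3.35 kHz.
47.6 kHz and 106.4 kHz both map to 11.2 kHz.

47.6 kHz, 106.4 kHz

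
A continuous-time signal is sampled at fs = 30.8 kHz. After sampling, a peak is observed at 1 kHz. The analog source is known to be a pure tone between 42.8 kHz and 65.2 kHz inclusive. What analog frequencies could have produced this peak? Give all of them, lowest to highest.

60.6 kHz, 62.6 kHz

Frequencies that alias to 1 kHz are k·fs ± 1 kHz for integer k ≥ 0.
k=0: 1 kHz.
k=1: 29.8 kHz, 31.8 kHz.
k=2: 60.6 kHz, 62.6 kHz.
k=3: 91.4 kHz, 93.4 kHz.
Within [42.8 kHz, 65.2 kHz]: 60.6 kHz, 62.6 kHz.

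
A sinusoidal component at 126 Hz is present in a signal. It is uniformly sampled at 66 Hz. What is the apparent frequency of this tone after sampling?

126 Hz mod fs = 60 Hz.
60 Hz > fs/2 = 33 Hz, folds to fs − 60 Hz = 6 Hz.

6 Hz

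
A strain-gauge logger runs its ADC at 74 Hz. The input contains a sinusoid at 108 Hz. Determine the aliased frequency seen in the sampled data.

108 Hz mod fs = 34 Hz.
34 Hz ≤ fs/2 = 37 Hz, appears at 34 Hz.

34 Hz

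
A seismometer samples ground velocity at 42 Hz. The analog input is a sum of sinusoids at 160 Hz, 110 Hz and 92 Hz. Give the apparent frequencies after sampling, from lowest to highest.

fs/2 = 21 Hz.
160 Hz mod fs = 34 Hz.
34 Hz > fs/2 = 21 Hz, folds to fs − 34 Hz = 8 Hz.
110 Hz mod fs = 26 Hz.
26 Hz > fs/2 = 21 Hz, folds to fs − 26 Hz = 16 Hz.
92 Hz mod fs = 8 Hz.
8 Hz ≤ fs/2 = 21 Hz, appears at 8 Hz.
Distinct values: {8 Hz, 16 Hz}.

8 Hz, 16 Hz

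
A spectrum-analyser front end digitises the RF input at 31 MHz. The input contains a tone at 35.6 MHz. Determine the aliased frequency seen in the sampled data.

35.6 MHz mod fs = 4.6 MHz.
4.6 MHz ≤ fs/2 = 15.5 MHz, appears at 4.6 MHz.

4.6 MHz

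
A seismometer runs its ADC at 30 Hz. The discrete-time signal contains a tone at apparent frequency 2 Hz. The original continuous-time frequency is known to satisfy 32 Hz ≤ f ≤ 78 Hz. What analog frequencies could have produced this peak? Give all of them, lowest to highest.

32 Hz, 58 Hz, 62 Hz

Frequencies that alias to 2 Hz are k·fs ± 2 Hz for integer k ≥ 0.
k=0: 2 Hz.
k=1: 28 Hz, 32 Hz.
k=2: 58 Hz, 62 Hz.
k=3: 88 Hz, 92 Hz.
Within [32 Hz, 78 Hz]: 32 Hz, 58 Hz, 62 Hz.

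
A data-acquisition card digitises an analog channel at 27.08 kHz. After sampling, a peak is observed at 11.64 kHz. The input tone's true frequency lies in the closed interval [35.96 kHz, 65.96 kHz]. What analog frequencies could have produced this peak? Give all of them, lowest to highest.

Frequencies that alias to 11.64 kHz are k·fs ± 11.64 kHz for integer k ≥ 0.
k=0: 11.64 kHz.
k=1: 15.44 kHz, 38.72 kHz.
k=2: 42.52 kHz, 65.8 kHz.
k=3: 69.6 kHz, 92.88 kHz.
Within [35.96 kHz, 65.96 kHz]: 38.72 kHz, 42.52 kHz, 65.8 kHz.

38.72 kHz, 42.52 kHz, 65.8 kHz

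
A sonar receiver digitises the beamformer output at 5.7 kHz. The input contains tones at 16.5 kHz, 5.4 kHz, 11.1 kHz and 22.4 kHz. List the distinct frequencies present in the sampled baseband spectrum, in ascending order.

0.3 kHz, 0.4 kHz, 0.6 kHz

fs/2 = 2.85 kHz.
16.5 kHz mod fs = 5.1 kHz.
5.1 kHz > fs/2 = 2.85 kHz, folds to fs − 5.1 kHz = 0.6 kHz.
5.4 kHz > fs/2 = 2.85 kHz, folds to fs − 5.4 kHz = 0.3 kHz.
11.1 kHz mod fs = 5.4 kHz.
5.4 kHz > fs/2 = 2.85 kHz, folds to fs − 5.4 kHz = 0.3 kHz.
22.4 kHz mod fs = 5.3 kHz.
5.3 kHz > fs/2 = 2.85 kHz, folds to fs − 5.3 kHz = 0.4 kHz.
Distinct values: {0.3 kHz, 0.4 kHz, 0.6 kHz}.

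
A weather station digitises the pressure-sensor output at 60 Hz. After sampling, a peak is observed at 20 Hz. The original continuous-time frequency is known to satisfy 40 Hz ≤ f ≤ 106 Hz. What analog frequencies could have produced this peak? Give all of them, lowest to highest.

40 Hz, 80 Hz, 100 Hz

Frequencies that alias to 20 Hz are k·fs ± 20 Hz for integer k ≥ 0.
k=0: 20 Hz.
k=1: 40 Hz, 80 Hz.
k=2: 100 Hz, 140 Hz.
k=3: 160 Hz, 200 Hz.
Within [40 Hz, 106 Hz]: 40 Hz, 80 Hz, 100 Hz.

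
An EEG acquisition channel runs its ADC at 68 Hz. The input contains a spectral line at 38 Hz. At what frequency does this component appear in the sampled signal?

38 Hz > fs/2 = 34 Hz, folds to fs − 38 Hz = 30 Hz.

30 Hz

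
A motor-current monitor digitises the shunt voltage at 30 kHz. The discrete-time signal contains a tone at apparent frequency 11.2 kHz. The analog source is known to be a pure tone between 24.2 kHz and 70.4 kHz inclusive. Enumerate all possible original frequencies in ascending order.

Frequencies that alias to 11.2 kHz are k·fs ± 11.2 kHz for integer k ≥ 0.
k=0: 11.2 kHz.
k=1: 18.8 kHz, 41.2 kHz.
k=2: 48.8 kHz, 71.2 kHz.
k=3: 78.8 kHz, 101.2 kHz.
Within [24.2 kHz, 70.4 kHz]: 41.2 kHz, 48.8 kHz.

41.2 kHz, 48.8 kHz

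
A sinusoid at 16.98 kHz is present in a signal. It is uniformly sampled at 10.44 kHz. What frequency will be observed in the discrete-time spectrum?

16.98 kHz mod fs = 6.54 kHz.
6.54 kHz > fs/2 = 5.22 kHz, folds to fs − 6.54 kHz = 3.9 kHz.

3.9 kHz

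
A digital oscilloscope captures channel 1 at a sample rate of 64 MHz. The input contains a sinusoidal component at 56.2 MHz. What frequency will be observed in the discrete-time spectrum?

56.2 MHz > fs/2 = 32 MHz, folds to fs − 56.2 MHz = 7.8 MHz.

7.8 MHz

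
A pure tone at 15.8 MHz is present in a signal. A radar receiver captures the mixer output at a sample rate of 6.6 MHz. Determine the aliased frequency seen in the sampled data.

2.6 MHz

15.8 MHz mod fs = 2.6 MHz.
2.6 MHz ≤ fs/2 = 3.3 MHz, appears at 2.6 MHz.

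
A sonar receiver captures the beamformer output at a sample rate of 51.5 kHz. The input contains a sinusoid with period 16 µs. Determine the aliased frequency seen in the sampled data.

11 kHz

T = 16 µs → f = 1/T = 62.5 kHz.
62.5 kHz mod fs = 11 kHz.
11 kHz ≤ fs/2 = 25.75 kHz, appears at 11 kHz.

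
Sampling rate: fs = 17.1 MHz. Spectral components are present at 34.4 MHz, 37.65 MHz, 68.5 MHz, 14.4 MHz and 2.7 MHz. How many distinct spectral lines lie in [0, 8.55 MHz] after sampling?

4

fs/2 = 8.55 MHz.
34.4 MHz mod fs = 0.2 MHz.
0.2 MHz ≤ fs/2 = 8.55 MHz, appears at 0.2 MHz.
37.65 MHz mod fs = 3.45 MHz.
3.45 MHz ≤ fs/2 = 8.55 MHz, appears at 3.45 MHz.
68.5 MHz mod fs = 0.1 MHz.
0.1 MHz ≤ fs/2 = 8.55 MHz, appears at 0.1 MHz.
14.4 MHz > fs/2 = 8.55 MHz, folds to fs − 14.4 MHz = 2.7 MHz.
2.7 MHz ≤ fs/2 = 8.55 MHz, passes unchanged.
Distinct values: {0.1 MHz, 0.2 MHz, 2.7 MHz, 3.45 MHz} → 4.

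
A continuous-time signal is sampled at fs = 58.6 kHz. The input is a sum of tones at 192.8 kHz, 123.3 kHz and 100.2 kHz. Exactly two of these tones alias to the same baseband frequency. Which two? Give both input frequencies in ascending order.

fs/2 = 29.3 kHz.
192.8 kHz mod fs = 17 kHz.
17 kHz ≤ fs/2 = 29.3 kHz, appears at 17 kHz.
123.3 kHz mod fs = 6.1 kHz.
6.1 kHz ≤ fs/2 = 29.3 kHz, appears at 6.1 kHz.
100.2 kHz mod fs = 41.6 kHz.
41.6 kHz > fs/2 = 29.3 kHz, folds to fs − 41.6 kHz = 17 kHz.
100.2 kHz and 192.8 kHz both map to 17 kHz.

100.2 kHz, 192.8 kHz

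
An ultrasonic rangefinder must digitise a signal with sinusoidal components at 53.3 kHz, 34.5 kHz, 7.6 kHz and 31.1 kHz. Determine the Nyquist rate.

106.6 kHz

Highest-frequency component: 53.3 kHz.
Nyquist rate = 2 × 53.3 kHz = 106.6 kHz.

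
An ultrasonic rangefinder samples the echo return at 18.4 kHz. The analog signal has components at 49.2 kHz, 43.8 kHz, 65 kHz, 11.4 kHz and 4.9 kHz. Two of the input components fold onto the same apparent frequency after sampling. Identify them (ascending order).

11.4 kHz, 43.8 kHz

fs/2 = 9.2 kHz.
49.2 kHz mod fs = 12.4 kHz.
12.4 kHz > fs/2 = 9.2 kHz, folds to fs − 12.4 kHz = 6 kHz.
43.8 kHz mod fs = 7 kHz.
7 kHz ≤ fs/2 = 9.2 kHz, appears at 7 kHz.
65 kHz mod fs = 9.8 kHz.
9.8 kHz > fs/2 = 9.2 kHz, folds to fs − 9.8 kHz = 8.6 kHz.
11.4 kHz > fs/2 = 9.2 kHz, folds to fs − 11.4 kHz = 7 kHz.
4.9 kHz ≤ fs/2 = 9.2 kHz, passes unchanged.
11.4 kHz and 43.8 kHz both map to 7 kHz.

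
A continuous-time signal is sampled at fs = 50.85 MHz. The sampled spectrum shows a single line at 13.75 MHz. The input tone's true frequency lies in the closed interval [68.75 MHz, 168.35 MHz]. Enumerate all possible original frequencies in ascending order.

Frequencies that alias to 13.75 MHz are k·fs ± 13.75 MHz for integer k ≥ 0.
k=0: 13.75 MHz.
k=1: 37.1 MHz, 64.6 MHz.
k=2: 87.95 MHz, 115.45 MHz.
k=3: 138.8 MHz, 166.3 MHz.
k=4: 189.65 MHz, 217.15 MHz.
Within [68.75 MHz, 168.35 MHz]: 87.95 MHz, 115.45 MHz, 138.8 MHz, 166.3 MHz.

87.95 MHz, 115.45 MHz, 138.8 MHz, 166.3 MHz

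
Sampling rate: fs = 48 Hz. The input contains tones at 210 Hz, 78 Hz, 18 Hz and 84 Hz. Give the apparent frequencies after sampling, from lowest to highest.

12 Hz, 18 Hz

fs/2 = 24 Hz.
210 Hz mod fs = 18 Hz.
18 Hz ≤ fs/2 = 24 Hz, appears at 18 Hz.
78 Hz mod fs = 30 Hz.
30 Hz > fs/2 = 24 Hz, folds to fs − 30 Hz = 18 Hz.
18 Hz ≤ fs/2 = 24 Hz, passes unchanged.
84 Hz mod fs = 36 Hz.
36 Hz > fs/2 = 24 Hz, folds to fs − 36 Hz = 12 Hz.
Distinct values: {12 Hz, 18 Hz}.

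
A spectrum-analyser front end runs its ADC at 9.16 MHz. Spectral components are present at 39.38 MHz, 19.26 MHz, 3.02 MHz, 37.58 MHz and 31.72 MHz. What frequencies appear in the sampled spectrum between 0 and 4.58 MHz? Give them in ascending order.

fs/2 = 4.58 MHz.
39.38 MHz mod fs = 2.74 MHz.
2.74 MHz ≤ fs/2 = 4.58 MHz, appears at 2.74 MHz.
19.26 MHz mod fs = 0.94 MHz.
0.94 MHz ≤ fs/2 = 4.58 MHz, appears at 0.94 MHz.
3.02 MHz ≤ fs/2 = 4.58 MHz, passes unchanged.
37.58 MHz mod fs = 0.94 MHz.
0.94 MHz ≤ fs/2 = 4.58 MHz, appears at 0.94 MHz.
31.72 MHz mod fs = 4.24 MHz.
4.24 MHz ≤ fs/2 = 4.58 MHz, appears at 4.24 MHz.
Distinct values: {0.94 MHz, 2.74 MHz, 3.02 MHz, 4.24 MHz}.

0.94 MHz, 2.74 MHz, 3.02 MHz, 4.24 MHz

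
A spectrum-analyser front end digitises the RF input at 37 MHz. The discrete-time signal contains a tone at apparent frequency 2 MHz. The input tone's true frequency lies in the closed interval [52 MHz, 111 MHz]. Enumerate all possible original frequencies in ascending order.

Frequencies that alias to 2 MHz are k·fs ± 2 MHz for integer k ≥ 0.
k=0: 2 MHz.
k=1: 35 MHz, 39 MHz.
k=2: 72 MHz, 76 MHz.
k=3: 109 MHz, 113 MHz.
k=4: 146 MHz, 150 MHz.
Within [52 MHz, 111 MHz]: 72 MHz, 76 MHz, 109 MHz.

72 MHz, 76 MHz, 109 MHz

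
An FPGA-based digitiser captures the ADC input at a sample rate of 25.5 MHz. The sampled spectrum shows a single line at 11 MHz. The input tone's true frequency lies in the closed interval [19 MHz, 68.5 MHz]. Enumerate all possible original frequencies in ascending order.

Frequencies that alias to 11 MHz are k·fs ± 11 MHz for integer k ≥ 0.
k=0: 11 MHz.
k=1: 14.5 MHz, 36.5 MHz.
k=2: 40 MHz, 62 MHz.
k=3: 65.5 MHz, 87.5 MHz.
k=4: 91 MHz, 113 MHz.
Within [19 MHz, 68.5 MHz]: 36.5 MHz, 40 MHz, 62 MHz, 65.5 MHz.

36.5 MHz, 40 MHz, 62 MHz, 65.5 MHz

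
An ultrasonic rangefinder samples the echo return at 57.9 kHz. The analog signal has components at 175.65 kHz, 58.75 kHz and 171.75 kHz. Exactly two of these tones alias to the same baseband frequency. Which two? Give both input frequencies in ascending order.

fs/2 = 28.95 kHz.
175.65 kHz mod fs = 1.95 kHz.
1.95 kHz ≤ fs/2 = 28.95 kHz, appears at 1.95 kHz.
58.75 kHz mod fs = 0.85 kHz.
0.85 kHz ≤ fs/2 = 28.95 kHz, appears at 0.85 kHz.
171.75 kHz mod fs = 55.95 kHz.
55.95 kHz > fs/2 = 28.95 kHz, folds to fs − 55.95 kHz = 1.95 kHz.
171.75 kHz and 175.65 kHz both map to 1.95 kHz.

171.75 kHz, 175.65 kHz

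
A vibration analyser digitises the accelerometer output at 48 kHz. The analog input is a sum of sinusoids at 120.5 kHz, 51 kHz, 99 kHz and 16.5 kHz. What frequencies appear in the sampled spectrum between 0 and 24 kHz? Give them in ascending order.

fs/2 = 24 kHz.
120.5 kHz mod fs = 24.5 kHz.
24.5 kHz > fs/2 = 24 kHz, folds to fs − 24.5 kHz = 23.5 kHz.
51 kHz mod fs = 3 kHz.
3 kHz ≤ fs/2 = 24 kHz, appears at 3 kHz.
99 kHz mod fs = 3 kHz.
3 kHz ≤ fs/2 = 24 kHz, appears at 3 kHz.
16.5 kHz ≤ fs/2 = 24 kHz, passes unchanged.
Distinct values: {3 kHz, 16.5 kHz, 23.5 kHz}.

3 kHz, 16.5 kHz, 23.5 kHz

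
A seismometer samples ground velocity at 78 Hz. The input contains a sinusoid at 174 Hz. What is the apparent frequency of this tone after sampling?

18 Hz

174 Hz mod fs = 18 Hz.
18 Hz ≤ fs/2 = 39 Hz, appears at 18 Hz.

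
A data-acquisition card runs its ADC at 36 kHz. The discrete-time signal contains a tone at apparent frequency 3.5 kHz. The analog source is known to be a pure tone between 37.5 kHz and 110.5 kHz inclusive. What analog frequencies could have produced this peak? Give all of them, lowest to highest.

39.5 kHz, 68.5 kHz, 75.5 kHz, 104.5 kHz

Frequencies that alias to 3.5 kHz are k·fs ± 3.5 kHz for integer k ≥ 0.
k=0: 3.5 kHz.
k=1: 32.5 kHz, 39.5 kHz.
k=2: 68.5 kHz, 75.5 kHz.
k=3: 104.5 kHz, 111.5 kHz.
k=4: 140.5 kHz, 147.5 kHz.
Within [37.5 kHz, 110.5 kHz]: 39.5 kHz, 68.5 kHz, 75.5 kHz, 104.5 kHz.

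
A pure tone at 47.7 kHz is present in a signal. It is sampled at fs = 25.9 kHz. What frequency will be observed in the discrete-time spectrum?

4.1 kHz

47.7 kHz mod fs = 21.8 kHz.
21.8 kHz > fs/2 = 12.95 kHz, folds to fs − 21.8 kHz = 4.1 kHz.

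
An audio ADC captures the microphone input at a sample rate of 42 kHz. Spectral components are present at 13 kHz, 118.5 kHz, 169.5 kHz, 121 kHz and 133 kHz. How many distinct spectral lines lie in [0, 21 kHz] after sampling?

5

fs/2 = 21 kHz.
13 kHz ≤ fs/2 = 21 kHz, passes unchanged.
118.5 kHz mod fs = 34.5 kHz.
34.5 kHz > fs/2 = 21 kHz, folds to fs − 34.5 kHz = 7.5 kHz.
169.5 kHz mod fs = 1.5 kHz.
1.5 kHz ≤ fs/2 = 21 kHz, appears at 1.5 kHz.
121 kHz mod fs = 37 kHz.
37 kHz > fs/2 = 21 kHz, folds to fs − 37 kHz = 5 kHz.
133 kHz mod fs = 7 kHz.
7 kHz ≤ fs/2 = 21 kHz, appears at 7 kHz.
Distinct values: {1.5 kHz, 5 kHz, 7 kHz, 7.5 kHz, 13 kHz} → 5.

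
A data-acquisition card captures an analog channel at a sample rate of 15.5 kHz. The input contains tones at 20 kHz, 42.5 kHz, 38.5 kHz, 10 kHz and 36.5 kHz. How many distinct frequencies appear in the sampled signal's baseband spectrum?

4

fs/2 = 7.75 kHz.
20 kHz mod fs = 4.5 kHz.
4.5 kHz ≤ fs/2 = 7.75 kHz, appears at 4.5 kHz.
42.5 kHz mod fs = 11.5 kHz.
11.5 kHz > fs/2 = 7.75 kHz, folds to fs − 11.5 kHz = 4 kHz.
38.5 kHz mod fs = 7.5 kHz.
7.5 kHz ≤ fs/2 = 7.75 kHz, appears at 7.5 kHz.
10 kHz > fs/2 = 7.75 kHz, folds to fs − 10 kHz = 5.5 kHz.
36.5 kHz mod fs = 5.5 kHz.
5.5 kHz ≤ fs/2 = 7.75 kHz, appears at 5.5 kHz.
Distinct values: {4 kHz, 4.5 kHz, 5.5 kHz, 7.5 kHz} → 4.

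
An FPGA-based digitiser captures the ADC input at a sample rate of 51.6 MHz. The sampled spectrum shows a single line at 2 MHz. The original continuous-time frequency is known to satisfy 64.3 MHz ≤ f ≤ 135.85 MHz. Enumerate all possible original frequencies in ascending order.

101.2 MHz, 105.2 MHz

Frequencies that alias to 2 MHz are k·fs ± 2 MHz for integer k ≥ 0.
k=0: 2 MHz.
k=1: 49.6 MHz, 53.6 MHz.
k=2: 101.2 MHz, 105.2 MHz.
k=3: 152.8 MHz, 156.8 MHz.
Within [64.3 MHz, 135.85 MHz]: 101.2 MHz, 105.2 MHz.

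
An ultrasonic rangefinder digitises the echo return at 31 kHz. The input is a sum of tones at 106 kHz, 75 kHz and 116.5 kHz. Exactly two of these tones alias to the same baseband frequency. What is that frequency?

fs/2 = 15.5 kHz.
106 kHz mod fs = 13 kHz.
13 kHz ≤ fs/2 = 15.5 kHz, appears at 13 kHz.
75 kHz mod fs = 13 kHz.
13 kHz ≤ fs/2 = 15.5 kHz, appears at 13 kHz.
116.5 kHz mod fs = 23.5 kHz.
23.5 kHz > fs/2 = 15.5 kHz, folds to fs − 23.5 kHz = 7.5 kHz.
75 kHz and 106 kHz both map to 13 kHz.

13 kHz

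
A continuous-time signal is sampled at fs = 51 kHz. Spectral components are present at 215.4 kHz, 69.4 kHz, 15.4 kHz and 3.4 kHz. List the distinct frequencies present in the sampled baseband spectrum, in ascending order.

3.4 kHz, 11.4 kHz, 15.4 kHz, 18.4 kHz

fs/2 = 25.5 kHz.
215.4 kHz mod fs = 11.4 kHz.
11.4 kHz ≤ fs/2 = 25.5 kHz, appears at 11.4 kHz.
69.4 kHz mod fs = 18.4 kHz.
18.4 kHz ≤ fs/2 = 25.5 kHz, appears at 18.4 kHz.
15.4 kHz ≤ fs/2 = 25.5 kHz, passes unchanged.
3.4 kHz ≤ fs/2 = 25.5 kHz, passes unchanged.
Distinct values: {3.4 kHz, 11.4 kHz, 15.4 kHz, 18.4 kHz}.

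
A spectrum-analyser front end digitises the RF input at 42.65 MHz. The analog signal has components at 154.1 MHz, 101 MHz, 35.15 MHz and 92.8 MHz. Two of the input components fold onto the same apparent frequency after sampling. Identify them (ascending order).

fs/2 = 21.325 MHz.
154.1 MHz mod fs = 26.15 MHz.
26.15 MHz > fs/2 = 21.325 MHz, folds to fs − 26.15 MHz = 16.5 MHz.
101 MHz mod fs = 15.7 MHz.
15.7 MHz ≤ fs/2 = 21.325 MHz, appears at 15.7 MHz.
35.15 MHz > fs/2 = 21.325 MHz, folds to fs − 35.15 MHz = 7.5 MHz.
92.8 MHz mod fs = 7.5 MHz.
7.5 MHz ≤ fs/2 = 21.325 MHz, appears at 7.5 MHz.
35.15 MHz and 92.8 MHz both map to 7.5 MHz.

35.15 MHz, 92.8 MHz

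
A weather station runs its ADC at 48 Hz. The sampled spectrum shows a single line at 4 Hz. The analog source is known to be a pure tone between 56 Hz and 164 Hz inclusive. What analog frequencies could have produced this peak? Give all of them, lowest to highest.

92 Hz, 100 Hz, 140 Hz, 148 Hz

Frequencies that alias to 4 Hz are k·fs ± 4 Hz for integer k ≥ 0.
k=0: 4 Hz.
k=1: 44 Hz, 52 Hz.
k=2: 92 Hz, 100 Hz.
k=3: 140 Hz, 148 Hz.
k=4: 188 Hz, 196 Hz.
Within [56 Hz, 164 Hz]: 92 Hz, 100 Hz, 140 Hz, 148 Hz.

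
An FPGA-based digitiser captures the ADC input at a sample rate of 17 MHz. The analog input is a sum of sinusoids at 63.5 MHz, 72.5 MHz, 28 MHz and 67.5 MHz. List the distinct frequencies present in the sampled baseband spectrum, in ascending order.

fs/2 = 8.5 MHz.
63.5 MHz mod fs = 12.5 MHz.
12.5 MHz > fs/2 = 8.5 MHz, folds to fs − 12.5 MHz = 4.5 MHz.
72.5 MHz mod fs = 4.5 MHz.
4.5 MHz ≤ fs/2 = 8.5 MHz, appears at 4.5 MHz.
28 MHz mod fs = 11 MHz.
11 MHz > fs/2 = 8.5 MHz, folds to fs − 11 MHz = 6 MHz.
67.5 MHz mod fs = 16.5 MHz.
16.5 MHz > fs/2 = 8.5 MHz, folds to fs − 16.5 MHz = 0.5 MHz.
Distinct values: {0.5 MHz, 4.5 MHz, 6 MHz}.

0.5 MHz, 4.5 MHz, 6 MHz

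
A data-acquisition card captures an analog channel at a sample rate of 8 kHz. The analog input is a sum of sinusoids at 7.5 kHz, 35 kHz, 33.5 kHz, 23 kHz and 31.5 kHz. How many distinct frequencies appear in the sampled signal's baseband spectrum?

4

fs/2 = 4 kHz.
7.5 kHz > fs/2 = 4 kHz, folds to fs − 7.5 kHz = 0.5 kHz.
35 kHz mod fs = 3 kHz.
3 kHz ≤ fs/2 = 4 kHz, appears at 3 kHz.
33.5 kHz mod fs = 1.5 kHz.
1.5 kHz ≤ fs/2 = 4 kHz, appears at 1.5 kHz.
23 kHz mod fs = 7 kHz.
7 kHz > fs/2 = 4 kHz, folds to fs − 7 kHz = 1 kHz.
31.5 kHz mod fs = 7.5 kHz.
7.5 kHz > fs/2 = 4 kHz, folds to fs − 7.5 kHz = 0.5 kHz.
Distinct values: {0.5 kHz, 1 kHz, 1.5 kHz, 3 kHz} → 4.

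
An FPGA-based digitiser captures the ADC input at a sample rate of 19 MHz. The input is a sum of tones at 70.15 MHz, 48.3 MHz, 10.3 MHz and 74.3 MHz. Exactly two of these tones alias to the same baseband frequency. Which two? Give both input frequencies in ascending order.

10.3 MHz, 48.3 MHz

fs/2 = 9.5 MHz.
70.15 MHz mod fs = 13.15 MHz.
13.15 MHz > fs/2 = 9.5 MHz, folds to fs − 13.15 MHz = 5.85 MHz.
48.3 MHz mod fs = 10.3 MHz.
10.3 MHz > fs/2 = 9.5 MHz, folds to fs − 10.3 MHz = 8.7 MHz.
10.3 MHz > fs/2 = 9.5 MHz, folds to fs − 10.3 MHz = 8.7 MHz.
74.3 MHz mod fs = 17.3 MHz.
17.3 MHz > fs/2 = 9.5 MHz, folds to fs − 17.3 MHz = 1.7 MHz.
10.3 MHz and 48.3 MHz both map to 8.7 MHz.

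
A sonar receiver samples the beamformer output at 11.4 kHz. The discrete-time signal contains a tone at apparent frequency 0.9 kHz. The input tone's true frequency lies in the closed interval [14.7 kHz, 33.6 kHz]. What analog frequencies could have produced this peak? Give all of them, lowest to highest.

21.9 kHz, 23.7 kHz, 33.3 kHz

Frequencies that alias to 0.9 kHz are k·fs ± 0.9 kHz for integer k ≥ 0.
k=0: 0.9 kHz.
k=1: 10.5 kHz, 12.3 kHz.
k=2: 21.9 kHz, 23.7 kHz.
k=3: 33.3 kHz, 35.1 kHz.
k=4: 44.7 kHz, 46.5 kHz.
Within [14.7 kHz, 33.6 kHz]: 21.9 kHz, 23.7 kHz, 33.3 kHz.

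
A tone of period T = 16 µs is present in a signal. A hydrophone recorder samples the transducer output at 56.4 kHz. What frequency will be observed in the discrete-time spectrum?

T = 16 µs → f = 1/T = 62.5 kHz.
62.5 kHz mod fs = 6.1 kHz.
6.1 kHz ≤ fs/2 = 28.2 kHz, appears at 6.1 kHz.

6.1 kHz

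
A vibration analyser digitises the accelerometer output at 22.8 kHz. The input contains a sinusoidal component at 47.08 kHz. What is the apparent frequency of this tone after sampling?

47.08 kHz mod fs = 1.48 kHz.
1.48 kHz ≤ fs/2 = 11.4 kHz, appears at 1.48 kHz.

1.48 kHz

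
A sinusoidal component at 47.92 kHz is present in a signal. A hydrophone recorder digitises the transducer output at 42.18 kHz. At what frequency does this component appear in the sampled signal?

5.74 kHz

47.92 kHz mod fs = 5.74 kHz.
5.74 kHz ≤ fs/2 = 21.09 kHz, appears at 5.74 kHz.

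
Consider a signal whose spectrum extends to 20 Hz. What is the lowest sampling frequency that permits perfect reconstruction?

40 Hz

Nyquist rate = 2 × 20 Hz = 40 Hz.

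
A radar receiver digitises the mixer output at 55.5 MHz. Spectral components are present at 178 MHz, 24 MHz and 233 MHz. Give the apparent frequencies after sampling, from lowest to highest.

fs/2 = 27.75 MHz.
178 MHz mod fs = 11.5 MHz.
11.5 MHz ≤ fs/2 = 27.75 MHz, appears at 11.5 MHz.
24 MHz ≤ fs/2 = 27.75 MHz, passes unchanged.
233 MHz mod fs = 11 MHz.
11 MHz ≤ fs/2 = 27.75 MHz, appears at 11 MHz.
Distinct values: {11 MHz, 11.5 MHz, 24 MHz}.

11 MHz, 11.5 MHz, 24 MHz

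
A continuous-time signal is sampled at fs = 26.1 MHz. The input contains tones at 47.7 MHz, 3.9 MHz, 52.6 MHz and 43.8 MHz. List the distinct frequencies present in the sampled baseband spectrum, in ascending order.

fs/2 = 13.05 MHz.
47.7 MHz mod fs = 21.6 MHz.
21.6 MHz > fs/2 = 13.05 MHz, folds to fs − 21.6 MHz = 4.5 MHz.
3.9 MHz ≤ fs/2 = 13.05 MHz, passes unchanged.
52.6 MHz mod fs = 0.4 MHz.
0.4 MHz ≤ fs/2 = 13.05 MHz, appears at 0.4 MHz.
43.8 MHz mod fs = 17.7 MHz.
17.7 MHz > fs/2 = 13.05 MHz, folds to fs − 17.7 MHz = 8.4 MHz.
Distinct values: {0.4 MHz, 3.9 MHz, 4.5 MHz, 8.4 MHz}.

0.4 MHz, 3.9 MHz, 4.5 MHz, 8.4 MHz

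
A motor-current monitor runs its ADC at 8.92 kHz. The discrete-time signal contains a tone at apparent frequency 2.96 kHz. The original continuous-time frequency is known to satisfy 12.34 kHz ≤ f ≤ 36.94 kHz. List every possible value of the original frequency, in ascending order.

14.88 kHz, 20.8 kHz, 23.8 kHz, 29.72 kHz, 32.72 kHz

Frequencies that alias to 2.96 kHz are k·fs ± 2.96 kHz for integer k ≥ 0.
k=0: 2.96 kHz.
k=1: 5.96 kHz, 11.88 kHz.
k=2: 14.88 kHz, 20.8 kHz.
k=3: 23.8 kHz, 29.72 kHz.
k=4: 32.72 kHz, 38.64 kHz.
k=5: 41.64 kHz, 47.56 kHz.
Within [12.34 kHz, 36.94 kHz]: 14.88 kHz, 20.8 kHz, 23.8 kHz, 29.72 kHz, 32.72 kHz.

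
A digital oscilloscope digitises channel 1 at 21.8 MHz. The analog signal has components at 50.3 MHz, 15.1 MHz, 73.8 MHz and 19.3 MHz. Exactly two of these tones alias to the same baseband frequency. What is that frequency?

6.7 MHz

fs/2 = 10.9 MHz.
50.3 MHz mod fs = 6.7 MHz.
6.7 MHz ≤ fs/2 = 10.9 MHz, appears at 6.7 MHz.
15.1 MHz > fs/2 = 10.9 MHz, folds to fs − 15.1 MHz = 6.7 MHz.
73.8 MHz mod fs = 8.4 MHz.
8.4 MHz ≤ fs/2 = 10.9 MHz, appears at 8.4 MHz.
19.3 MHz > fs/2 = 10.9 MHz, folds to fs − 19.3 MHz = 2.5 MHz.
15.1 MHz and 50.3 MHz both map to 6.7 MHz.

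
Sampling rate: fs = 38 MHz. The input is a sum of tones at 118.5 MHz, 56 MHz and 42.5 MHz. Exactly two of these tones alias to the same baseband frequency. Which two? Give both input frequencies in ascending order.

fs/2 = 19 MHz.
118.5 MHz mod fs = 4.5 MHz.
4.5 MHz ≤ fs/2 = 19 MHz, appears at 4.5 MHz.
56 MHz mod fs = 18 MHz.
18 MHz ≤ fs/2 = 19 MHz, appears at 18 MHz.
42.5 MHz mod fs = 4.5 MHz.
4.5 MHz ≤ fs/2 = 19 MHz, appears at 4.5 MHz.
42.5 MHz and 118.5 MHz both map to 4.5 MHz.

42.5 MHz, 118.5 MHz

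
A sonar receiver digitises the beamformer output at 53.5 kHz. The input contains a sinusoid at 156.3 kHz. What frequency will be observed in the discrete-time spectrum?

156.3 kHz mod fs = 49.3 kHz.
49.3 kHz > fs/2 = 26.75 kHz, folds to fs − 49.3 kHz = 4.2 kHz.

4.2 kHz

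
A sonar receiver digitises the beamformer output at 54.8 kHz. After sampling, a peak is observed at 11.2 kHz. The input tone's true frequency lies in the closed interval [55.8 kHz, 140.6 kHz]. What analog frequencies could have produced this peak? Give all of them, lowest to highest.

Frequencies that alias to 11.2 kHz are k·fs ± 11.2 kHz for integer k ≥ 0.
k=0: 11.2 kHz.
k=1: 43.6 kHz, 66 kHz.
k=2: 98.4 kHz, 120.8 kHz.
k=3: 153.2 kHz, 175.6 kHz.
Within [55.8 kHz, 140.6 kHz]: 66 kHz, 98.4 kHz, 120.8 kHz.

66 kHz, 98.4 kHz, 120.8 kHz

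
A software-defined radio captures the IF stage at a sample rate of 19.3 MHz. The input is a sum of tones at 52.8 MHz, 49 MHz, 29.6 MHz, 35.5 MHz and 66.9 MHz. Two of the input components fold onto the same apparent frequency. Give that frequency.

fs/2 = 9.65 MHz.
52.8 MHz mod fs = 14.2 MHz.
14.2 MHz > fs/2 = 9.65 MHz, folds to fs − 14.2 MHz = 5.1 MHz.
49 MHz mod fs = 10.4 MHz.
10.4 MHz > fs/2 = 9.65 MHz, folds to fs − 10.4 MHz = 8.9 MHz.
29.6 MHz mod fs = 10.3 MHz.
10.3 MHz > fs/2 = 9.65 MHz, folds to fs − 10.3 MHz = 9 MHz.
35.5 MHz mod fs = 16.2 MHz.
16.2 MHz > fs/2 = 9.65 MHz, folds to fs − 16.2 MHz = 3.1 MHz.
66.9 MHz mod fs = 9 MHz.
9 MHz ≤ fs/2 = 9.65 MHz, appears at 9 MHz.
29.6 MHz and 66.9 MHz both map to 9 MHz.

9 MHz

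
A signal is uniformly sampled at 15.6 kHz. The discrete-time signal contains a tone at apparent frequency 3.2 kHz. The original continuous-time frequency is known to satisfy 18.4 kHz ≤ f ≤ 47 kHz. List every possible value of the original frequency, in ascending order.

18.8 kHz, 28 kHz, 34.4 kHz, 43.6 kHz

Frequencies that alias to 3.2 kHz are k·fs ± 3.2 kHz for integer k ≥ 0.
k=0: 3.2 kHz.
k=1: 12.4 kHz, 18.8 kHz.
k=2: 28 kHz, 34.4 kHz.
k=3: 43.6 kHz, 50 kHz.
k=4: 59.2 kHz, 65.6 kHz.
Within [18.4 kHz, 47 kHz]: 18.8 kHz, 28 kHz, 34.4 kHz, 43.6 kHz.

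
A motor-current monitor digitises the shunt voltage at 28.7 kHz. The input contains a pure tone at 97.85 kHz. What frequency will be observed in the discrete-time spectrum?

97.85 kHz mod fs = 11.75 kHz.
11.75 kHz ≤ fs/2 = 14.35 kHz, appears at 11.75 kHz.

11.75 kHz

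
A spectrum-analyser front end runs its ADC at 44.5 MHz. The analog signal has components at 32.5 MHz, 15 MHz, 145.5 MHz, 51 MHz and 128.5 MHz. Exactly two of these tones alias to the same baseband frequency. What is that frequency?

12 MHz

fs/2 = 22.25 MHz.
32.5 MHz > fs/2 = 22.25 MHz, folds to fs − 32.5 MHz = 12 MHz.
15 MHz ≤ fs/2 = 22.25 MHz, passes unchanged.
145.5 MHz mod fs = 12 MHz.
12 MHz ≤ fs/2 = 22.25 MHz, appears at 12 MHz.
51 MHz mod fs = 6.5 MHz.
6.5 MHz ≤ fs/2 = 22.25 MHz, appears at 6.5 MHz.
128.5 MHz mod fs = 39.5 MHz.
39.5 MHz > fs/2 = 22.25 MHz, folds to fs − 39.5 MHz = 5 MHz.
32.5 MHz and 145.5 MHz both map to 12 MHz.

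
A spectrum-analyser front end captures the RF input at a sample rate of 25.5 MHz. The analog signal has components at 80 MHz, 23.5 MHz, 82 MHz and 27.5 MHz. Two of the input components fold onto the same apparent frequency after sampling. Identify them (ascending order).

fs/2 = 12.75 MHz.
80 MHz mod fs = 3.5 MHz.
3.5 MHz ≤ fs/2 = 12.75 MHz, appears at 3.5 MHz.
23.5 MHz > fs/2 = 12.75 MHz, folds to fs − 23.5 MHz = 2 MHz.
82 MHz mod fs = 5.5 MHz.
5.5 MHz ≤ fs/2 = 12.75 MHz, appears at 5.5 MHz.
27.5 MHz mod fs = 2 MHz.
2 MHz ≤ fs/2 = 12.75 MHz, appears at 2 MHz.
23.5 MHz and 27.5 MHz both map to 2 MHz.

23.5 MHz, 27.5 MHz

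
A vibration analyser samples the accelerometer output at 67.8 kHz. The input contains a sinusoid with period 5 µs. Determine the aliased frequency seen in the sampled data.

T = 5 µs → f = 1/T = 200 kHz.
200 kHz mod fs = 64.4 kHz.
64.4 kHz > fs/2 = 33.9 kHz, folds to fs − 64.4 kHz = 3.4 kHz.

3.4 kHz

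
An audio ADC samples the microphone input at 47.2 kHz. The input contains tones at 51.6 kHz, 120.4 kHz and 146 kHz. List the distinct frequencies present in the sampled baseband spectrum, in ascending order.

fs/2 = 23.6 kHz.
51.6 kHz mod fs = 4.4 kHz.
4.4 kHz ≤ fs/2 = 23.6 kHz, appears at 4.4 kHz.
120.4 kHz mod fs = 26 kHz.
26 kHz > fs/2 = 23.6 kHz, folds to fs − 26 kHz = 21.2 kHz.
146 kHz mod fs = 4.4 kHz.
4.4 kHz ≤ fs/2 = 23.6 kHz, appears at 4.4 kHz.
Distinct values: {4.4 kHz, 21.2 kHz}.

4.4 kHz, 21.2 kHz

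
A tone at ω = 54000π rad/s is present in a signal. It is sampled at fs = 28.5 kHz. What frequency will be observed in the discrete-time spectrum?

ω = 54000π rad/s → f = ω/(2π) = 27000 Hz = 27 kHz.
27 kHz > fs/2 = 14.25 kHz, folds to fs − 27 kHz = 1.5 kHz.

1.5 kHz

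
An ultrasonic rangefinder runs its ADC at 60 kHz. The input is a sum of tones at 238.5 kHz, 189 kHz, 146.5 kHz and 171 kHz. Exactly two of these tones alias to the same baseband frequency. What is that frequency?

fs/2 = 30 kHz.
238.5 kHz mod fs = 58.5 kHz.
58.5 kHz > fs/2 = 30 kHz, folds to fs − 58.5 kHz = 1.5 kHz.
189 kHz mod fs = 9 kHz.
9 kHz ≤ fs/2 = 30 kHz, appears at 9 kHz.
146.5 kHz mod fs = 26.5 kHz.
26.5 kHz ≤ fs/2 = 30 kHz, appears at 26.5 kHz.
171 kHz mod fs = 51 kHz.
51 kHz > fs/2 = 30 kHz, folds to fs − 51 kHz = 9 kHz.
171 kHz and 189 kHz both map to 9 kHz.

9 kHz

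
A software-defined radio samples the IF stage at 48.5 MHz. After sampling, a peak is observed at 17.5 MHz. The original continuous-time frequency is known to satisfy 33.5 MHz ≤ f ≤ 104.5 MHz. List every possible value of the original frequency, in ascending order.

66 MHz, 79.5 MHz

Frequencies that alias to 17.5 MHz are k·fs ± 17.5 MHz for integer k ≥ 0.
k=0: 17.5 MHz.
k=1: 31 MHz, 66 MHz.
k=2: 79.5 MHz, 114.5 MHz.
k=3: 128 MHz, 163 MHz.
Within [33.5 MHz, 104.5 MHz]: 66 MHz, 79.5 MHz.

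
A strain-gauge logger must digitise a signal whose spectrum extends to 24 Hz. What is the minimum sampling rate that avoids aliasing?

Nyquist rate = 2 × 24 Hz = 48 Hz.

48 Hz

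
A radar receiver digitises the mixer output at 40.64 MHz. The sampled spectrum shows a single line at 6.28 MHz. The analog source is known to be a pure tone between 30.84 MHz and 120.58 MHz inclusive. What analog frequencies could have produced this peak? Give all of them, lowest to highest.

Frequencies that alias to 6.28 MHz are k·fs ± 6.28 MHz for integer k ≥ 0.
k=0: 6.28 MHz.
k=1: 34.36 MHz, 46.92 MHz.
k=2: 75 MHz, 87.56 MHz.
k=3: 115.64 MHz, 128.2 MHz.
k=4: 156.28 MHz, 168.84 MHz.
Within [30.84 MHz, 120.58 MHz]: 34.36 MHz, 46.92 MHz, 75 MHz, 87.56 MHz, 115.64 MHz.

34.36 MHz, 46.92 MHz, 75 MHz, 87.56 MHz, 115.64 MHz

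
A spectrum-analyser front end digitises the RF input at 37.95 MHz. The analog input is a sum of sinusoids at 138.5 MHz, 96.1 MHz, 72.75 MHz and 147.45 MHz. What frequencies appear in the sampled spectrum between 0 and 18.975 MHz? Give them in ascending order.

3.15 MHz, 4.35 MHz, 13.3 MHz, 17.75 MHz

fs/2 = 18.975 MHz.
138.5 MHz mod fs = 24.65 MHz.
24.65 MHz > fs/2 = 18.975 MHz, folds to fs − 24.65 MHz = 13.3 MHz.
96.1 MHz mod fs = 20.2 MHz.
20.2 MHz > fs/2 = 18.975 MHz, folds to fs − 20.2 MHz = 17.75 MHz.
72.75 MHz mod fs = 34.8 MHz.
34.8 MHz > fs/2 = 18.975 MHz, folds to fs − 34.8 MHz = 3.15 MHz.
147.45 MHz mod fs = 33.6 MHz.
33.6 MHz > fs/2 = 18.975 MHz, folds to fs − 33.6 MHz = 4.35 MHz.
Distinct values: {3.15 MHz, 4.35 MHz, 13.3 MHz, 17.75 MHz}.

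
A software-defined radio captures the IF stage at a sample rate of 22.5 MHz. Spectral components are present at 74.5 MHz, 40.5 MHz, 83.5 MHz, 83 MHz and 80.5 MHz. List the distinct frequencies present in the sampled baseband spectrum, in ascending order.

4.5 MHz, 6.5 MHz, 7 MHz, 9.5 MHz

fs/2 = 11.25 MHz.
74.5 MHz mod fs = 7 MHz.
7 MHz ≤ fs/2 = 11.25 MHz, appears at 7 MHz.
40.5 MHz mod fs = 18 MHz.
18 MHz > fs/2 = 11.25 MHz, folds to fs − 18 MHz = 4.5 MHz.
83.5 MHz mod fs = 16 MHz.
16 MHz > fs/2 = 11.25 MHz, folds to fs − 16 MHz = 6.5 MHz.
83 MHz mod fs = 15.5 MHz.
15.5 MHz > fs/2 = 11.25 MHz, folds to fs − 15.5 MHz = 7 MHz.
80.5 MHz mod fs = 13 MHz.
13 MHz > fs/2 = 11.25 MHz, folds to fs − 13 MHz = 9.5 MHz.
Distinct values: {4.5 MHz, 6.5 MHz, 7 MHz, 9.5 MHz}.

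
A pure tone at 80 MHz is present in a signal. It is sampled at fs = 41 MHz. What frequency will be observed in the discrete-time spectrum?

80 MHz mod fs = 39 MHz.
39 MHz > fs/2 = 20.5 MHz, folds to fs − 39 MHz = 2 MHz.

2 MHz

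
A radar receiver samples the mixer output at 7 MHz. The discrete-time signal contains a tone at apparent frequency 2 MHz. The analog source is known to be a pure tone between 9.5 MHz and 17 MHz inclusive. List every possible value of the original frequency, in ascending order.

Frequencies that alias to 2 MHz are k·fs ± 2 MHz for integer k ≥ 0.
k=0: 2 MHz.
k=1: 5 MHz, 9 MHz.
k=2: 12 MHz, 16 MHz.
k=3: 19 MHz, 23 MHz.
Within [9.5 MHz, 17 MHz]: 12 MHz, 16 MHz.

12 MHz, 16 MHz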